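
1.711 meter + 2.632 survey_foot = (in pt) 7124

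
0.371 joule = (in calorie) 0.08867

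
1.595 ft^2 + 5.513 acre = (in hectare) 2.231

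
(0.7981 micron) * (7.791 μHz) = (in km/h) 2.238e-11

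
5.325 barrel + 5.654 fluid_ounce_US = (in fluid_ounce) 2.863e+04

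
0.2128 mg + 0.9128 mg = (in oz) 3.97e-05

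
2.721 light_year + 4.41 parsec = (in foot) 5.309e+17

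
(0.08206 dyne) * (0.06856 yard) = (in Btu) 4.876e-11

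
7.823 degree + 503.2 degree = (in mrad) 8919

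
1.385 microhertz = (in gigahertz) 1.385e-15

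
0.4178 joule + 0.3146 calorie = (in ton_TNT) 4.145e-10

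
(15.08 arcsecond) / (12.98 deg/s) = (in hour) 8.964e-08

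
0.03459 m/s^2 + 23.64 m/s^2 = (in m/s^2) 23.67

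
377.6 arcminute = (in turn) 0.01748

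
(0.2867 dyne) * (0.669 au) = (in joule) 2.869e+05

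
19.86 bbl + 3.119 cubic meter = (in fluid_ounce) 2.122e+05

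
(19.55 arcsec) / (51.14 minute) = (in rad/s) 3.089e-08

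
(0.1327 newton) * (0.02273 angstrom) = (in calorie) 7.209e-14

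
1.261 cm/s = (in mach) 3.703e-05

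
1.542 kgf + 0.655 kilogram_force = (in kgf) 2.197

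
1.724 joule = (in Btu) 0.001634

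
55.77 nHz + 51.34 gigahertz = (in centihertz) 5.134e+12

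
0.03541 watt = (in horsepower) 4.749e-05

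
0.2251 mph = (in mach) 0.0002955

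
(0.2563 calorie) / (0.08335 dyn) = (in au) 8.6e-06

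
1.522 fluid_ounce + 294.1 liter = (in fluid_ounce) 9946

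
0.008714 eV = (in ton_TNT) 3.337e-31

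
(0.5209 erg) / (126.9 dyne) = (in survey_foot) 0.0001347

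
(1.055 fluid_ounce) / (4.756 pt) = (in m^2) 0.0186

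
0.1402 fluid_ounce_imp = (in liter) 0.003984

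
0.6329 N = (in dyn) 6.329e+04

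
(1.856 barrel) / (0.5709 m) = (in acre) 0.0001277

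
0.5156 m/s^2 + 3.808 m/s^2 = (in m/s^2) 4.324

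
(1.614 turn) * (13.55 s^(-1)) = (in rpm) 1312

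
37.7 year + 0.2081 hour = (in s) 1.189e+09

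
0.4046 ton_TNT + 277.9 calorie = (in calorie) 4.046e+08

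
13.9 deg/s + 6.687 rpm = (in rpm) 9.004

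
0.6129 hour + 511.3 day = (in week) 73.05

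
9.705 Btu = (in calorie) 2447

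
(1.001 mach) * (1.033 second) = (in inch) 1.386e+04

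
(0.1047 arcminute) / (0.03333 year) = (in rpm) 2.767e-10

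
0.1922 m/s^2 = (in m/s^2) 0.1922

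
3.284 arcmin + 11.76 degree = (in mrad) 206.2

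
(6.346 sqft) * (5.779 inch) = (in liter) 86.54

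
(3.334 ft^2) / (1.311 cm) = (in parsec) 7.657e-16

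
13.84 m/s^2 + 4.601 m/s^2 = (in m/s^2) 18.44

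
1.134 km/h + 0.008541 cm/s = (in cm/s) 31.51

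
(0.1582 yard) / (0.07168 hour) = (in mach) 1.646e-06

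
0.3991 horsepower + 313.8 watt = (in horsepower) 0.8199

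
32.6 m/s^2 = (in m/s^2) 32.6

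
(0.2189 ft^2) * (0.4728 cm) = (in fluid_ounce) 3.251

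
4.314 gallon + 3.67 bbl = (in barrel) 3.773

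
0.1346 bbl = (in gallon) 5.653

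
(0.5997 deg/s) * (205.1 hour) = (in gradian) 4.92e+05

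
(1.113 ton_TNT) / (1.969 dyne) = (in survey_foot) 7.759e+14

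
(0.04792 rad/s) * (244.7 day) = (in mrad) 1.013e+09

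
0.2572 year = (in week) 13.41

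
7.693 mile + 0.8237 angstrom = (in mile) 7.693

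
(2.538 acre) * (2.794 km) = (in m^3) 2.87e+07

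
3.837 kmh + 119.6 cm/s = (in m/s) 2.262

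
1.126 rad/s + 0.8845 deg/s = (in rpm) 10.9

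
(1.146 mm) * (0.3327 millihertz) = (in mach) 1.12e-09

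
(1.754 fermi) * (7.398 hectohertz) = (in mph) 2.903e-12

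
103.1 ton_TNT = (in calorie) 1.031e+11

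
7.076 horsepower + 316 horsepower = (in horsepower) 323.1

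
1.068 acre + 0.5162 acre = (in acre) 1.584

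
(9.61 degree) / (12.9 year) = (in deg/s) 2.362e-08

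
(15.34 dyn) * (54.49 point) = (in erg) 29.49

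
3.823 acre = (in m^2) 1.547e+04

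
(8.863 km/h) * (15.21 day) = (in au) 2.163e-05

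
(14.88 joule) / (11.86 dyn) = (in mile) 77.96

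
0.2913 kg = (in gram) 291.3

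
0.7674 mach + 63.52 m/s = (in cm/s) 3.248e+04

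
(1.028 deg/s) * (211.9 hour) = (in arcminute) 4.705e+07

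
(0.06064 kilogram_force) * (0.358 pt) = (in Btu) 7.119e-08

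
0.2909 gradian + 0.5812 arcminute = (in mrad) 4.739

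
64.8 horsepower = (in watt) 4.832e+04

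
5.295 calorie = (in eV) 1.383e+20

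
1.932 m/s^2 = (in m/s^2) 1.932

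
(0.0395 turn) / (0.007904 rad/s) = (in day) 0.0003634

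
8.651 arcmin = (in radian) 0.002516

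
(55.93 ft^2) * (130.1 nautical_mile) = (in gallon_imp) 2.754e+08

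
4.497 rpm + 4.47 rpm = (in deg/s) 53.8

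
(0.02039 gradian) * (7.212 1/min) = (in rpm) 0.0003676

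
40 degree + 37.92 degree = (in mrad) 1360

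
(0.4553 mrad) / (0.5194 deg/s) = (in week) 8.304e-08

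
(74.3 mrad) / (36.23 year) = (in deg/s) 3.726e-09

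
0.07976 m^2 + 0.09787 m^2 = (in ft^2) 1.912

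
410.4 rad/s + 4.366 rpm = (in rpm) 3923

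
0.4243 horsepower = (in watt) 316.4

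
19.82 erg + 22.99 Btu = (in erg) 2.426e+11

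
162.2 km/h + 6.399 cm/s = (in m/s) 45.12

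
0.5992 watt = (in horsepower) 0.0008035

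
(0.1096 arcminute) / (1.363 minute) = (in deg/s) 2.234e-05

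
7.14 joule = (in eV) 4.456e+19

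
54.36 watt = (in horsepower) 0.0729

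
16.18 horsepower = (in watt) 1.207e+04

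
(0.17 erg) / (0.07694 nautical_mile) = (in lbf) 2.682e-11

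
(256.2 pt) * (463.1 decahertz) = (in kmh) 1507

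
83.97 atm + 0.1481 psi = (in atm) 83.98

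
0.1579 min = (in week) 1.566e-05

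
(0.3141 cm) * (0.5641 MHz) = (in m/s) 1772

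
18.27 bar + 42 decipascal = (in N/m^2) 1.827e+06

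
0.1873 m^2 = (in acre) 4.628e-05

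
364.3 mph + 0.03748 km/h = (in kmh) 586.3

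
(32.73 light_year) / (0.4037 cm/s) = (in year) 2.432e+12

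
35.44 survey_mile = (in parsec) 1.848e-12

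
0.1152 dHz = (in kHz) 1.152e-05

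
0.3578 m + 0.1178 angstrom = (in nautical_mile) 0.0001932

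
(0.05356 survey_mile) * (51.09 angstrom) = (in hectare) 4.404e-11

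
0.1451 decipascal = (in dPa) 0.1451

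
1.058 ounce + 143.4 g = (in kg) 0.1734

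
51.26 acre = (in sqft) 2.233e+06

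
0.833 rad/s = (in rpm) 7.955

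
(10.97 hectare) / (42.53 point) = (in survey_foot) 2.399e+07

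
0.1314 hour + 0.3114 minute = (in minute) 8.195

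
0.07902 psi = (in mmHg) 4.087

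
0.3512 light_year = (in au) 2.221e+04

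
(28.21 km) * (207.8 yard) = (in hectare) 536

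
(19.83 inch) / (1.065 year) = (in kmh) 5.399e-08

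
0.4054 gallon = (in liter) 1.535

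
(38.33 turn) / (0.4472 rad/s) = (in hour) 0.1496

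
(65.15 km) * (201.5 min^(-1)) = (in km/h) 7.877e+05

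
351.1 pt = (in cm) 12.39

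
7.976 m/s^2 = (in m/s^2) 7.976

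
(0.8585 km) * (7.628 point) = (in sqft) 24.87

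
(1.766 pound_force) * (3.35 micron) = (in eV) 1.643e+14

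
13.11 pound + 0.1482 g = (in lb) 13.11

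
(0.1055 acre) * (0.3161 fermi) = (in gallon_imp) 2.969e-11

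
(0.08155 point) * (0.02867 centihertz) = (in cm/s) 8.248e-07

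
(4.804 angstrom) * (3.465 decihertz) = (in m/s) 1.665e-10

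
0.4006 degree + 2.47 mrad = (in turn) 0.001506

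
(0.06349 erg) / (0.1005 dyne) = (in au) 4.223e-14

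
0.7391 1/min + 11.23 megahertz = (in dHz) 1.123e+08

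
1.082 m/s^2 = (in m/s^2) 1.082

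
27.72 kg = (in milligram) 2.772e+07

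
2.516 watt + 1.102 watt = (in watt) 3.618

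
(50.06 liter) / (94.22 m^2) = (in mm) 0.5313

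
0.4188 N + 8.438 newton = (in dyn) 8.857e+05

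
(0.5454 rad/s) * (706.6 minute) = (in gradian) 1.472e+06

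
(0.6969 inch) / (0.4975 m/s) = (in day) 4.118e-07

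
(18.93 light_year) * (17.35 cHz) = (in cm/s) 3.107e+18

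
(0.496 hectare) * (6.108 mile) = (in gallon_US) 1.288e+10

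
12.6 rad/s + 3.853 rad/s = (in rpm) 157.1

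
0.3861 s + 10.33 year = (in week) 538.6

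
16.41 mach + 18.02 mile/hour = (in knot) 1.088e+04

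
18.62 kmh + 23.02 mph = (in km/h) 55.67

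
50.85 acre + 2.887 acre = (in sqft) 2.341e+06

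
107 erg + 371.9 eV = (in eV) 6.678e+13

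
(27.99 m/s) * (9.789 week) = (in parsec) 5.37e-09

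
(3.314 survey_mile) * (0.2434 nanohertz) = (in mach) 3.812e-09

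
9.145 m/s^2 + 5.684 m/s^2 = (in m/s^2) 14.83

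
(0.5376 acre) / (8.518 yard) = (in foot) 916.4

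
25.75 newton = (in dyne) 2.575e+06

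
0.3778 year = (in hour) 3310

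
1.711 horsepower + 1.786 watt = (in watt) 1278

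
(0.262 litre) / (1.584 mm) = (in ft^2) 1.78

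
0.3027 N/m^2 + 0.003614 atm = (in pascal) 366.5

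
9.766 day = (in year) 0.02676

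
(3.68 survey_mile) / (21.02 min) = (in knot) 9.128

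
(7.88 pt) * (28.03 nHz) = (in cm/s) 7.792e-09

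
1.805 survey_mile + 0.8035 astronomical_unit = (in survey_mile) 7.469e+07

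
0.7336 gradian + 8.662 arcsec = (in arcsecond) 2386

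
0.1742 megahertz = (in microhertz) 1.742e+11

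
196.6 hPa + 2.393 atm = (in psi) 38.02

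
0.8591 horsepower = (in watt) 640.6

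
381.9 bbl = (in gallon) 1.604e+04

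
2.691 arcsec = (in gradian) 0.0008306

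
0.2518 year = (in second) 7.941e+06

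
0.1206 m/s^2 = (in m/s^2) 0.1206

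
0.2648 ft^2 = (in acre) 6.079e-06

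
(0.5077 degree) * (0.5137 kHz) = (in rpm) 43.47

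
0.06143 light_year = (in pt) 1.647e+18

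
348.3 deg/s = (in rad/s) 6.079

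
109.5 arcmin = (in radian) 0.03185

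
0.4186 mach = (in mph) 318.8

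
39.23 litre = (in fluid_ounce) 1327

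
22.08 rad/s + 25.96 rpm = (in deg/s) 1421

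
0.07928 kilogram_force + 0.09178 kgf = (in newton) 1.678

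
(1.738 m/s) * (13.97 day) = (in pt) 5.946e+09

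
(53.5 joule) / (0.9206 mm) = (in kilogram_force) 5926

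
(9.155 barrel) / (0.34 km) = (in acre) 1.058e-06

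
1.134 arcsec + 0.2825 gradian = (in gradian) 0.2828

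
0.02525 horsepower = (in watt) 18.83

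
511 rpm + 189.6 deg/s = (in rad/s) 56.82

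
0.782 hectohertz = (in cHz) 7820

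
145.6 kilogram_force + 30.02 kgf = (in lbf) 387.2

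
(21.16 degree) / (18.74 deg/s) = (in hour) 0.0003136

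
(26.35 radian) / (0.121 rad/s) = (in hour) 0.06049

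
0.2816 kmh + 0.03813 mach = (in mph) 29.22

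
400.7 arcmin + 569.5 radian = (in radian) 569.6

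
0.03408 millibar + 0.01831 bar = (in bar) 0.01834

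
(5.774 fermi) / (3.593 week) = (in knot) 5.165e-21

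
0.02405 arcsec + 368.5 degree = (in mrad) 6432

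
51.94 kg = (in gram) 5.194e+04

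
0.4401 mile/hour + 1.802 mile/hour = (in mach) 0.002944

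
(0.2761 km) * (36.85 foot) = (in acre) 0.7663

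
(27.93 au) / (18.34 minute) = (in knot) 7.381e+09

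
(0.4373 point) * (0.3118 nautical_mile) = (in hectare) 8.908e-06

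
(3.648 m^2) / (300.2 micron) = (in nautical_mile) 6.562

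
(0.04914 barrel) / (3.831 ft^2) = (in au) 1.467e-13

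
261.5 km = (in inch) 1.03e+07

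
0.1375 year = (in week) 7.17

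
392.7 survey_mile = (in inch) 2.488e+07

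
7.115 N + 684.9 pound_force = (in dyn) 3.054e+08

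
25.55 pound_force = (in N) 113.7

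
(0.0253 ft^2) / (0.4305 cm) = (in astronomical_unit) 3.65e-12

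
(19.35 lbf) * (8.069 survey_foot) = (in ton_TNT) 5.06e-08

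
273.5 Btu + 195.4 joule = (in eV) 1.802e+24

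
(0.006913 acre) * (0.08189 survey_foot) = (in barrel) 4.392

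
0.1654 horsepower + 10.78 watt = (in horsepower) 0.1799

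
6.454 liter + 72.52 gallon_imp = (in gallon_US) 88.8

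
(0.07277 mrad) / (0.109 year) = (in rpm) 2.022e-10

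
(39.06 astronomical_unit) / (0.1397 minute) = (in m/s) 6.971e+11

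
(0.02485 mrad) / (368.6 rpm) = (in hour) 1.788e-10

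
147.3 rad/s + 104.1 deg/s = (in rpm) 1424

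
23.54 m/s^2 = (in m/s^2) 23.54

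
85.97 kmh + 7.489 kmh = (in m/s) 25.96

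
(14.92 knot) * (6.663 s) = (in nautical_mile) 0.02761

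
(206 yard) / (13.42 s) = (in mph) 31.4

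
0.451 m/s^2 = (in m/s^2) 0.451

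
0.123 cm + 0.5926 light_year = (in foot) 1.839e+16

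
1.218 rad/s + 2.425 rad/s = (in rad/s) 3.643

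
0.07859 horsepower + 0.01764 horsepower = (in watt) 71.76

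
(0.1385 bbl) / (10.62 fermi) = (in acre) 5.124e+08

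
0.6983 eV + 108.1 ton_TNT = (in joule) 4.523e+11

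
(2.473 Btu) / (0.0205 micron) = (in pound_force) 2.861e+10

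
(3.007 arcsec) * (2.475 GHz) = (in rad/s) 3.608e+04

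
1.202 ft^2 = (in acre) 2.759e-05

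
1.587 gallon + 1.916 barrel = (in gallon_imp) 68.33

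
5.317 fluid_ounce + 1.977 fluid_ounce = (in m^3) 0.0002157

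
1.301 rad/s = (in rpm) 12.42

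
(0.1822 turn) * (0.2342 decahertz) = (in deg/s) 153.6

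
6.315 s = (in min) 0.1053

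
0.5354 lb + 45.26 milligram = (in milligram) 2.429e+05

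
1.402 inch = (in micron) 3.561e+04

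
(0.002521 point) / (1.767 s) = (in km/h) 1.812e-06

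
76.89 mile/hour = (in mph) 76.89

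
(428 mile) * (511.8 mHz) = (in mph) 7.886e+05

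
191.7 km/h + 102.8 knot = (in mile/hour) 237.4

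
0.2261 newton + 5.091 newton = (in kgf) 0.5422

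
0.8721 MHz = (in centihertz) 8.721e+07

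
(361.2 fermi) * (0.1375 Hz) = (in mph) 1.111e-13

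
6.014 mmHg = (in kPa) 0.8018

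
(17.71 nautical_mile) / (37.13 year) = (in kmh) 0.0001008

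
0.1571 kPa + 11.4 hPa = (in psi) 0.1881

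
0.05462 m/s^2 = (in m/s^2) 0.05462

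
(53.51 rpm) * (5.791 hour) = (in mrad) 1.168e+08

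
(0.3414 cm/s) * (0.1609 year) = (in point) 4.91e+07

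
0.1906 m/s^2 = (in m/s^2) 0.1906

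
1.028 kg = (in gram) 1028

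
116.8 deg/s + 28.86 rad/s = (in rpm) 295.1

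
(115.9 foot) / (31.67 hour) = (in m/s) 0.0003098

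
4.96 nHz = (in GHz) 4.96e-18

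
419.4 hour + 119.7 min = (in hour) 421.4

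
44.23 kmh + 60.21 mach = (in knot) 3.988e+04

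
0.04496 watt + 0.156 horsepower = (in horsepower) 0.1561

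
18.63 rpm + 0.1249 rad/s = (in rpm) 19.82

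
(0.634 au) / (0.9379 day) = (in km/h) 4.214e+06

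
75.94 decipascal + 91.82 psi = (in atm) 6.248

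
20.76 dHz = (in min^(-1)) 124.6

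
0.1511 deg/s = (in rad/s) 0.002637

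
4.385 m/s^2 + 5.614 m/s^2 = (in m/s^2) 9.999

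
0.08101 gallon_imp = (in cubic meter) 0.0003683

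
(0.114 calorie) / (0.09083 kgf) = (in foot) 1.757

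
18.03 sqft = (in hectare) 0.0001675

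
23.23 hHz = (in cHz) 2.323e+05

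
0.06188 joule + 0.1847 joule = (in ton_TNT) 5.893e-11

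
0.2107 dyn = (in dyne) 0.2107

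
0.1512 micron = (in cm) 1.512e-05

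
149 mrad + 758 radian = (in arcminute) 2.606e+06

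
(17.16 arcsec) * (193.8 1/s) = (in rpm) 0.154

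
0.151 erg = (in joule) 1.51e-08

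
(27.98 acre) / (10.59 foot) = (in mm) 3.508e+07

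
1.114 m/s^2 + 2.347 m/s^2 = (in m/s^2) 3.461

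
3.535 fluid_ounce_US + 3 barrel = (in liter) 477.1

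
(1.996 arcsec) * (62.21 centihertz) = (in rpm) 5.749e-05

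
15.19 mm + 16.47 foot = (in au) 3.366e-11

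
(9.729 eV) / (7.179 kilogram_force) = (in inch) 8.717e-19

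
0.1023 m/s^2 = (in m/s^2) 0.1023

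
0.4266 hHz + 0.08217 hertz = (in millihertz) 4.274e+04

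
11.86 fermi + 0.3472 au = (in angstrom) 5.194e+20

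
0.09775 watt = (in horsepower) 0.0001311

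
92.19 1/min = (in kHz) 0.001536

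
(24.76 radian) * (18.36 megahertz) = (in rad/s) 4.546e+08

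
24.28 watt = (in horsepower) 0.03256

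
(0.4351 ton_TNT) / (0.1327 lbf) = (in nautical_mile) 1.665e+06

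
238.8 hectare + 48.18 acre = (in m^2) 2.583e+06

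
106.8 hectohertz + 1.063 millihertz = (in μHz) 1.068e+10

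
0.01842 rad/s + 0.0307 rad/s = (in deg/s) 2.814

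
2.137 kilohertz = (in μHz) 2.137e+09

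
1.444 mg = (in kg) 1.444e-06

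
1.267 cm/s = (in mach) 3.721e-05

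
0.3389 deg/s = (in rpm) 0.05648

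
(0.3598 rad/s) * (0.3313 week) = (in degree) 4.131e+06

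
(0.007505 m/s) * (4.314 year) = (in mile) 634.4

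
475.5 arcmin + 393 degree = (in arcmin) 2.406e+04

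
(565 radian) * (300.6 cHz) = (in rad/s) 1698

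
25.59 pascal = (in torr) 0.1919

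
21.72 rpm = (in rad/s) 2.275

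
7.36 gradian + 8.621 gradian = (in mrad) 251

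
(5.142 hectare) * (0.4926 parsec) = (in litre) 7.816e+23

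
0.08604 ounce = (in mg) 2439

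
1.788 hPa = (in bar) 0.001788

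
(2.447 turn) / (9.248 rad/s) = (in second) 1.663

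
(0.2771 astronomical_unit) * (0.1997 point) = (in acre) 721.6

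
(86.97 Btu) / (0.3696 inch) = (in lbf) 2.197e+06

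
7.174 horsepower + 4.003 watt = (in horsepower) 7.179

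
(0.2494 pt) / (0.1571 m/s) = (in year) 1.776e-11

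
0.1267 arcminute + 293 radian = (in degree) 1.679e+04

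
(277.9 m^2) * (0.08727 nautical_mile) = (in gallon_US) 1.187e+07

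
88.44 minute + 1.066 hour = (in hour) 2.54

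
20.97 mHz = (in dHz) 0.2097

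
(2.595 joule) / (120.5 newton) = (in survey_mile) 1.338e-05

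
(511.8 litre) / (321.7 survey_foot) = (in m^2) 0.00522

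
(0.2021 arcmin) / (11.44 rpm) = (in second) 4.907e-05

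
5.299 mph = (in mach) 0.006957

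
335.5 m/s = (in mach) 0.9853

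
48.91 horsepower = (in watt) 3.647e+04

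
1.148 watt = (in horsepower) 0.001539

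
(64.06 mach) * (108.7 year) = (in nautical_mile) 4.037e+10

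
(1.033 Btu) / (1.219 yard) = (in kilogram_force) 99.7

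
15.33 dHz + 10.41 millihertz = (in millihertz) 1543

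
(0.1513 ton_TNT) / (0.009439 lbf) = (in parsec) 4.886e-07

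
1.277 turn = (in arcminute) 2.758e+04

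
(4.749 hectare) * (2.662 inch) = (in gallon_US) 8.483e+05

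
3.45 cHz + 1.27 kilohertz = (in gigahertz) 1.27e-06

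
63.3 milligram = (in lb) 0.0001396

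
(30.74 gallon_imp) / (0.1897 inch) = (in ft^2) 312.2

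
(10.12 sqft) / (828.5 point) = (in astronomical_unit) 2.15e-11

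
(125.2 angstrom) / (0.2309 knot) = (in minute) 1.757e-09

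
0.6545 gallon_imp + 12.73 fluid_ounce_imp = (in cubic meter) 0.003337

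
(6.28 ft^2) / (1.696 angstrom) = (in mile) 2.138e+06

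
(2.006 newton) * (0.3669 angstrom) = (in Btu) 6.976e-14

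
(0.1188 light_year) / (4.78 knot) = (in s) 4.571e+14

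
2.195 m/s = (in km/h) 7.902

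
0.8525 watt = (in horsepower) 0.001143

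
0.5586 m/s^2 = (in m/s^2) 0.5586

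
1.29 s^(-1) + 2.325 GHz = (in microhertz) 2.325e+15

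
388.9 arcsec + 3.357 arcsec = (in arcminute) 6.538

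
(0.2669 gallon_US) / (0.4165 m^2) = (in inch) 0.0955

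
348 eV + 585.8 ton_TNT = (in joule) 2.451e+12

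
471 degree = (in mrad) 8221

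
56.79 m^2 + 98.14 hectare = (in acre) 242.5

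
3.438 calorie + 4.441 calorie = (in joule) 32.97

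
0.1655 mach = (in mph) 126.1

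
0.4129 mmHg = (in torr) 0.4129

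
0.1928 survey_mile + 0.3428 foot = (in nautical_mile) 0.1676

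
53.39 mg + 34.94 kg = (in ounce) 1232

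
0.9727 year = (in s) 3.068e+07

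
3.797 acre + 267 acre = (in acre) 270.8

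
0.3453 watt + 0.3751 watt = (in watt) 0.7204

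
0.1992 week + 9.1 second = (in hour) 33.47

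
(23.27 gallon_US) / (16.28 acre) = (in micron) 1.337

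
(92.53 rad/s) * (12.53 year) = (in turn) 5.819e+09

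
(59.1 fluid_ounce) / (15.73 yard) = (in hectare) 1.215e-08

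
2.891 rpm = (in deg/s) 17.35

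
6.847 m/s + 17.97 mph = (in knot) 28.93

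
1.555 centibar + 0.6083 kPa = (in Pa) 2163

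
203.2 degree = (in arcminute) 1.219e+04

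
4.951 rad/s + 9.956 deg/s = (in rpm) 48.94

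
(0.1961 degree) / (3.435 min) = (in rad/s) 1.661e-05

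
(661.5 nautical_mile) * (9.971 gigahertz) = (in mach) 3.588e+13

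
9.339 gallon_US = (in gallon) 9.339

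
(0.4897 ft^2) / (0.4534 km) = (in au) 6.707e-16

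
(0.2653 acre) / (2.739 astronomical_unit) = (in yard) 2.866e-09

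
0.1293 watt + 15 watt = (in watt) 15.13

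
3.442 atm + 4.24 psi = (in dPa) 3.78e+06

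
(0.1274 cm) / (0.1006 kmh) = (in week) 7.538e-08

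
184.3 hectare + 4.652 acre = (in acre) 460.1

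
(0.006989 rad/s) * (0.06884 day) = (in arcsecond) 8.574e+06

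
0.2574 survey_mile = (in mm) 4.142e+05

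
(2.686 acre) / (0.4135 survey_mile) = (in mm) 1.633e+04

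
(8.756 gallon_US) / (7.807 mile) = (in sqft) 2.84e-05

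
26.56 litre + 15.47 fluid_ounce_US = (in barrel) 0.1699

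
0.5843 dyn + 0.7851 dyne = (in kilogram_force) 1.396e-06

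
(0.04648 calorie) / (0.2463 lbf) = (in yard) 0.1941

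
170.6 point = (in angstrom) 6.018e+08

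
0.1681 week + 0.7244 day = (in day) 1.901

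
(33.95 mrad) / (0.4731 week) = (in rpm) 1.133e-06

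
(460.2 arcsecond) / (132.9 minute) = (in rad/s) 2.798e-07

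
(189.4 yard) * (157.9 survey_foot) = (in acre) 2.06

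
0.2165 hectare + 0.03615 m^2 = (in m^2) 2165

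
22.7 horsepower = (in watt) 1.693e+04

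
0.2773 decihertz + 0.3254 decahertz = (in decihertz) 32.82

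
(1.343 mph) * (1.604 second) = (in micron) 9.63e+05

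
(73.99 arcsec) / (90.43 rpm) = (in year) 1.201e-12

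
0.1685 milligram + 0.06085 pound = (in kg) 0.0276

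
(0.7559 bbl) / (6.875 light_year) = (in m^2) 1.848e-18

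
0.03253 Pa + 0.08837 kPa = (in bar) 0.000884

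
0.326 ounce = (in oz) 0.326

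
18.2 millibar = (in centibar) 1.82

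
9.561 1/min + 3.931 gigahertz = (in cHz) 3.931e+11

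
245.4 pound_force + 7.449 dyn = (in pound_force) 245.4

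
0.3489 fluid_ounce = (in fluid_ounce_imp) 0.3632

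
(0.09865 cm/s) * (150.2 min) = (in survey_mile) 0.005524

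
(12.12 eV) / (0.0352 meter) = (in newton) 5.517e-17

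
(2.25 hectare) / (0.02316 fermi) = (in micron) 9.715e+26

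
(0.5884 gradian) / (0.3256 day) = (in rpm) 3.137e-06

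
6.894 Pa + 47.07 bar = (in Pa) 4.707e+06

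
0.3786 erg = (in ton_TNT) 9.049e-18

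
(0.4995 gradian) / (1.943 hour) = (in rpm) 1.071e-05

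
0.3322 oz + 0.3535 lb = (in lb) 0.3743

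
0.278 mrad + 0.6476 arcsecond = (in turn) 4.474e-05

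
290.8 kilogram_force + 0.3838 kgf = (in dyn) 2.856e+08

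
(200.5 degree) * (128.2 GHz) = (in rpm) 4.284e+12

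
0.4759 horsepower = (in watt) 354.9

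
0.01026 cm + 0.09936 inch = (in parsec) 8.511e-20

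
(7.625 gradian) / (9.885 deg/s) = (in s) 0.6942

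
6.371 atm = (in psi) 93.63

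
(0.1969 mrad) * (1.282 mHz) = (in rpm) 2.41e-06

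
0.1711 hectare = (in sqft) 1.842e+04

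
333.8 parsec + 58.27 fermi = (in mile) 6.4e+15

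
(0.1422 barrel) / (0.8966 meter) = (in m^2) 0.02522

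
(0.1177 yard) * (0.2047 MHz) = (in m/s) 2.203e+04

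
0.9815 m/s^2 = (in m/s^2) 0.9815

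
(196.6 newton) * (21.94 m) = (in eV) 2.692e+22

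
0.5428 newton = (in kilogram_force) 0.05535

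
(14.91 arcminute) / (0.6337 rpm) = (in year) 2.072e-09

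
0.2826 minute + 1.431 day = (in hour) 34.35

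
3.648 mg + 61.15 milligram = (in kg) 6.48e-05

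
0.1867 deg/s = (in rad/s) 0.003259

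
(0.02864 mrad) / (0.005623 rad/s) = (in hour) 1.415e-06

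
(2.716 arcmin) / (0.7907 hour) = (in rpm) 2.65e-06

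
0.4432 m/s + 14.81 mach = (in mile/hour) 1.128e+04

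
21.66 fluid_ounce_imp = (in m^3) 0.0006154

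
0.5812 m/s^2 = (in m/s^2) 0.5812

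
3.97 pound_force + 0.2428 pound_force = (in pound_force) 4.213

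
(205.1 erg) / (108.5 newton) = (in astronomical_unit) 1.264e-18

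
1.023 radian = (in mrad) 1023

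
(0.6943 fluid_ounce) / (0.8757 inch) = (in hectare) 9.231e-08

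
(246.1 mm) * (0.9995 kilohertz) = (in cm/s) 2.46e+04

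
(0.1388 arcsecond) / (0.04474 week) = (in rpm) 2.375e-10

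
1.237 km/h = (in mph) 0.7686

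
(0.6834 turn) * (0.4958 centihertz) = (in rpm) 0.2033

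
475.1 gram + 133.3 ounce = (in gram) 4254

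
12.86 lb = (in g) 5833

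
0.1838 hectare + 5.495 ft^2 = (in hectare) 0.1839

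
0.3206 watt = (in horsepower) 0.0004299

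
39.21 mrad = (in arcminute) 134.8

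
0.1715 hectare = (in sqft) 1.846e+04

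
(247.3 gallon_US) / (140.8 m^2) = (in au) 4.444e-14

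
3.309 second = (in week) 5.471e-06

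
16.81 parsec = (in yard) 5.673e+17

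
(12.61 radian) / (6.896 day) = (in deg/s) 0.001213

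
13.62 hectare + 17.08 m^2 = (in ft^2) 1.466e+06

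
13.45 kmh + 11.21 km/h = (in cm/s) 685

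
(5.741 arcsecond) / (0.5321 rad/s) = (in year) 1.659e-12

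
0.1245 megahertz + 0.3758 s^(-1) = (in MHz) 0.1245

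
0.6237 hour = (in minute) 37.42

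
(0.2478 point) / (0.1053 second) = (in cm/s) 0.08302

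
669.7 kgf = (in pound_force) 1476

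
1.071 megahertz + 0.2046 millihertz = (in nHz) 1.071e+15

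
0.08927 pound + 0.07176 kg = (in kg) 0.1123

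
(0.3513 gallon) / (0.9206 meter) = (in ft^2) 0.01555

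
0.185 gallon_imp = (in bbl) 0.00529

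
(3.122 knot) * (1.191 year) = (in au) 0.0004032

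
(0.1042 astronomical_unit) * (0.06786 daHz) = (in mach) 3.107e+07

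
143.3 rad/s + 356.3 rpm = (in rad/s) 180.6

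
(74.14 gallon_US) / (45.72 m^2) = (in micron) 6138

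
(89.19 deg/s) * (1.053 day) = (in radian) 1.416e+05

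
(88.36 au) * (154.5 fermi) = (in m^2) 2.042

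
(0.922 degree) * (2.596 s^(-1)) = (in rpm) 0.3989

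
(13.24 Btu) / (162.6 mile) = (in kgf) 0.005443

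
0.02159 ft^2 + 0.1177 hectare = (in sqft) 1.267e+04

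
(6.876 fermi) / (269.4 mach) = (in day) 8.676e-25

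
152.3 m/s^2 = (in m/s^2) 152.3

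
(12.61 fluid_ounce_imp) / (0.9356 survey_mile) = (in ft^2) 2.561e-06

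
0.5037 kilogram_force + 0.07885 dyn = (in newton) 4.94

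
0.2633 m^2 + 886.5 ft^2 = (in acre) 0.02042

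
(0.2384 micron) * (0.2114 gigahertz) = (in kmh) 181.4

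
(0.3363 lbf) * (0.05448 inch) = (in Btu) 1.962e-06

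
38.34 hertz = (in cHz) 3834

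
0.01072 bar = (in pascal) 1072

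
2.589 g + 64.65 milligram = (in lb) 0.00585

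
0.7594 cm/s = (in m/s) 0.007594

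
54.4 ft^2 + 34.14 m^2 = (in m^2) 39.19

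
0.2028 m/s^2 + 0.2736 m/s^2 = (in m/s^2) 0.4764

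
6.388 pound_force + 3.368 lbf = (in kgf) 4.425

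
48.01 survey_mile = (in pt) 2.19e+08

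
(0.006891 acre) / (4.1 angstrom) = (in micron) 6.802e+16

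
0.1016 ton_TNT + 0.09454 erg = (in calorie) 1.016e+08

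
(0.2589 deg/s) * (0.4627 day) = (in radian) 180.6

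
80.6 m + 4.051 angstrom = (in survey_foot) 264.4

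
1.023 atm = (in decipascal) 1.037e+06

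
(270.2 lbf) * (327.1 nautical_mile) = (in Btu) 6.901e+05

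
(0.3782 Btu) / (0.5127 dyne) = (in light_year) 8.226e-09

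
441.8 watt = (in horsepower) 0.5925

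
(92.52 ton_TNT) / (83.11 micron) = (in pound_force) 1.047e+15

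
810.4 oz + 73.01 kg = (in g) 9.598e+04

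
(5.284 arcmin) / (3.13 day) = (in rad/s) 5.684e-09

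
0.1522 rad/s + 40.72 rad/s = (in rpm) 390.3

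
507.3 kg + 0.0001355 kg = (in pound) 1118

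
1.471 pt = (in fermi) 5.189e+11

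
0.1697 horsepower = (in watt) 126.5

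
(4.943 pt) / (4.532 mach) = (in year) 3.583e-14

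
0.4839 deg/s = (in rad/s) 0.008446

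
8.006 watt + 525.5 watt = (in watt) 533.5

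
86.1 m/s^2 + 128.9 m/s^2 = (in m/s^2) 215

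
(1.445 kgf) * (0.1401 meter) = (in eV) 1.239e+19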